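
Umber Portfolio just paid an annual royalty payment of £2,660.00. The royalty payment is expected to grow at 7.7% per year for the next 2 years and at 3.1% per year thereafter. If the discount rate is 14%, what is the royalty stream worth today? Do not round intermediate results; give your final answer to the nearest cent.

D_1 = 2864.82000
D_2 = 3085.41114
Terminal value at year 2: TV = D_2×(1+g_2)/(r−g_2) = 3181.05889/0.109 = 29184.02647
P_0 = D_1/(1+r)^1 + D_2/(1+r)^2 + TV/(1+r)^2
    = 2513.00000 + 2374.12368 + 22456.16072 = 27343.28440

£27343.28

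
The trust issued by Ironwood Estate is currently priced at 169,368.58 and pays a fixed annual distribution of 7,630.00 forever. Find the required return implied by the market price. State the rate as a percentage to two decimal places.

4.50%

P = C/r ⇒ r = C/P = 7,630.00/169,368.58 = 0.045050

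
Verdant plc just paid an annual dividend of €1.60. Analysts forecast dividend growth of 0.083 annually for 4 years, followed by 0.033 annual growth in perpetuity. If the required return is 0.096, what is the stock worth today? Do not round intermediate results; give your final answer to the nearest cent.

€31.22

D_1 = 1.73280
D_2 = 1.87662
D_3 = 2.03238
D_4 = 2.20107
Terminal value at year 4: TV = D_4×(1+g_2)/(r−g_2) = 2.27371/0.063 = 36.09056
P_0 = D_1/(1+r)^1 + D_2/(1+r)^2 + D_3/(1+r)^3 + D_4/(1+r)^4 + TV/(1+r)^4
    = 1.58102 + 1.56227 + 1.54374 + 1.52543 + 25.01217 = 31.22463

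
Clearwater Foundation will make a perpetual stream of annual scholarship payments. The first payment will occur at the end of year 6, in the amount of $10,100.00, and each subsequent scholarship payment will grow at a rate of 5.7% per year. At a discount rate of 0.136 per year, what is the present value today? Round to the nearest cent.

$67577.58

Value at end of year 5: C₁ / (r − g) = $10,100.00 / (0.136 − 0.057) = $127,848.1013
Discount to today: PV = $127,848.1013 / (1 + 0.136)^5 = $127,848.1013 / 1.891872 = $67,577.58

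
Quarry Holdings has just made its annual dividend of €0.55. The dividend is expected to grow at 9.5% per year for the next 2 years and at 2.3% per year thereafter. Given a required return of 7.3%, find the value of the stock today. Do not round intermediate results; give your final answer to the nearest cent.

€12.85

D_1 = 0.60225
D_2 = 0.65946
Terminal value at year 2: TV = D_2×(1+g_2)/(r−g_2) = 0.67463/0.05 = 13.49263
P_0 = D_1/(1+r)^1 + D_2/(1+r)^2 + TV/(1+r)^2
    = 0.56128 + 0.57278 + 11.71918 = 12.85324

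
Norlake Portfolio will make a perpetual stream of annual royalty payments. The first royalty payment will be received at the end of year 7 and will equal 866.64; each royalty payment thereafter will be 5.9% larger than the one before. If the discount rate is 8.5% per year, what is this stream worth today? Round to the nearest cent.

Value at end of year 6: C₁ / (r − g) = 866.64 / (0.085 − 0.059) = 33,332.3077
Discount to today: PV = 33,332.3077 / (1 + 0.085)^6 = 33,332.3077 / 1.631468 = 20,430.87

20430.87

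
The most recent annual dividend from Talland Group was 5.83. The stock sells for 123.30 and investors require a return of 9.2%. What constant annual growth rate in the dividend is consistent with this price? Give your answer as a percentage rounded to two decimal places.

4.27%

P = D₀(1+g)/(r−g) ⇒ P(r−g) = D₀(1+g) ⇒ g(P+D₀) = P·r − D₀
g = (P·r − D₀)/(P + D₀) = (123.30×0.092 − 5.83) / (123.30 + 5.83) = 0.042698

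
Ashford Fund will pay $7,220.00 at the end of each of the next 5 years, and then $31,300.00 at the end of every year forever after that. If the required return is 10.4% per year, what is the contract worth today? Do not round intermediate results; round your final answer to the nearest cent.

$210604.57

PV of 5-year annuity: $7,220.00 × [1 − (1+0.104)^−5] / 0.104 = 27092.08051
Perpetuity value at year 5: $31,300.00 / 0.104 = 300961.53846
PV of perpetuity: 300961.53846 / (1+0.104)^5 = 183512.49138
Total PV = 27092.08051 + 183512.49138 = 210604.57189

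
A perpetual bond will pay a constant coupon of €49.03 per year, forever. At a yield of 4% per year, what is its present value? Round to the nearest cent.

Level perpetuity: PV = C / r = €49.03 / 0.04 = €1,225.75

€1225.75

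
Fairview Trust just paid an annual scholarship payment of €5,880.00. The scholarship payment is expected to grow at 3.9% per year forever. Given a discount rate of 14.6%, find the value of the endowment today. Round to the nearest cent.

€57096.45

D₁ = D₀ × (1 + g) = €5,880.00 × 1.039 = €6,109.3200
Growing perpetuity: P = D₁ / (r − g) = €6,109.3200 / (0.146 − 0.039) = €57,096.45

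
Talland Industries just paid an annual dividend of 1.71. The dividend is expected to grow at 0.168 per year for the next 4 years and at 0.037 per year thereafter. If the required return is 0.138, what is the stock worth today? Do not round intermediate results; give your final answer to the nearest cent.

26.79

D_1 = 1.99728
D_2 = 2.33282
D_3 = 2.72474
D_4 = 3.18249
Terminal value at year 4: TV = D_4×(1+g_2)/(r−g_2) = 3.30025/0.101 = 32.67570
P_0 = D_1/(1+r)^1 + D_2/(1+r)^2 + D_3/(1+r)^3 + D_4/(1+r)^4 + TV/(1+r)^4
    = 1.75508 + 1.80135 + 1.84883 + 1.89757 + 19.48300 = 26.78583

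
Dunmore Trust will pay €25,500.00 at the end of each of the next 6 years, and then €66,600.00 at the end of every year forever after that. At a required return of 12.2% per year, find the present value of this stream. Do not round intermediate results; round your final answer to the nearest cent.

PV of 6-year annuity: €25,500.00 × [1 − (1+0.122)^−6] / 0.122 = 104249.70701
Perpetuity value at year 6: €66,600.00 / 0.122 = 545901.63934
PV of perpetuity: 545901.63934 / (1+0.122)^6 = 273625.93398
Total PV = 104249.70701 + 273625.93398 = 377875.64099

€377875.64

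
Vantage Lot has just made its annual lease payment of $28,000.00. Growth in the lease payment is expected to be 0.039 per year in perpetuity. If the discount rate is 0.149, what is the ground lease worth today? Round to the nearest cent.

D₁ = D₀ × (1 + g) = $28,000.00 × 1.039 = $29,092.0000
Growing perpetuity: P = D₁ / (r − g) = $29,092.0000 / (0.149 − 0.039) = $264,472.73

$264472.73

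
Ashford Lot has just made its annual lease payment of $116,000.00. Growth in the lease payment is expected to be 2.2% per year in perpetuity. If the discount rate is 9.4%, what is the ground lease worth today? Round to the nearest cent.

D₁ = D₀ × (1 + g) = $116,000.00 × 1.022 = $118,552.0000
Growing perpetuity: P = D₁ / (r − g) = $118,552.0000 / (0.094 − 0.022) = $1,646,555.56

$1646555.56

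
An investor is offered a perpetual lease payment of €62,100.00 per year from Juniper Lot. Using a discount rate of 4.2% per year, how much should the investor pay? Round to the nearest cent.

Level perpetuity: PV = C / r = €62,100.00 / 0.042 = €1,478,571.43

€1478571.43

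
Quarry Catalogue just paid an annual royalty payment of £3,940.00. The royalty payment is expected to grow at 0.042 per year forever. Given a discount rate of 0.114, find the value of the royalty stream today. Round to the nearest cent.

D₁ = D₀ × (1 + g) = £3,940.00 × 1.042 = £4,105.4800
Growing perpetuity: P = D₁ / (r − g) = £4,105.4800 / (0.114 − 0.042) = £57,020.56

£57020.56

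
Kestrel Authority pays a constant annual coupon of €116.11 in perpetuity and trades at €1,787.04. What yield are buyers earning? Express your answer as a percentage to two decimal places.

6.50%

P = C/r ⇒ r = C/P = €116.11/€1,787.04 = 0.064973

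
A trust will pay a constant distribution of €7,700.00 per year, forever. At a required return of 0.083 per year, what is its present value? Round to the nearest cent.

Level perpetuity: PV = C / r = €7,700.00 / 0.083 = €92,771.08

€92771.08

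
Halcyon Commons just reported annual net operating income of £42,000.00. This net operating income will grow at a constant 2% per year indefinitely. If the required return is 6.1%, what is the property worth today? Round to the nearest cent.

£1044878.05

D₁ = D₀ × (1 + g) = £42,000.00 × 1.02 = £42,840.0000
Growing perpetuity: P = D₁ / (r − g) = £42,840.0000 / (0.061 − 0.02) = £1,044,878.05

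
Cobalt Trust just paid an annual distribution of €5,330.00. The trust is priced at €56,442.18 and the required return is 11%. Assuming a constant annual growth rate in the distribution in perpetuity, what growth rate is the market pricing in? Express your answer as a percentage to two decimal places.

P = D₀(1+g)/(r−g) ⇒ P(r−g) = D₀(1+g) ⇒ g(P+D₀) = P·r − D₀
g = (P·r − D₀)/(P + D₀) = (€56,442.18×0.11 − €5,330.00) / (€56,442.18 + €5,330.00) = 0.014224

1.42%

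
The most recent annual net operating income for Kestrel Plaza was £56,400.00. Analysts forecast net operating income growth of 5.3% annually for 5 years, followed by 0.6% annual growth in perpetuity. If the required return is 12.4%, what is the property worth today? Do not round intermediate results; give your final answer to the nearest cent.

£579834.18

D_1 = 59389.20000
D_2 = 62536.82760
D_3 = 65851.27946
D_4 = 69341.39727
D_5 = 73016.49133
Terminal value at year 5: TV = D_5×(1+g_2)/(r−g_2) = 73454.59028/0.118 = 622496.52778
P_0 = D_1/(1+r)^1 + D_2/(1+r)^2 + D_3/(1+r)^3 + D_4/(1+r)^4 + D_5/(1+r)^5 + TV/(1+r)^5
    = 52837.36655 + 49499.77489 + 46373.00975 + 43443.75380 + 40699.53091 + 346980.74660 = 579834.18249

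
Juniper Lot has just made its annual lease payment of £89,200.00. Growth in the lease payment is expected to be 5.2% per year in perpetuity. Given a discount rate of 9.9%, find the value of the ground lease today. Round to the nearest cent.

£1996561.70

D₁ = D₀ × (1 + g) = £89,200.00 × 1.052 = £93,838.4000
Growing perpetuity: P = D₁ / (r − g) = £93,838.4000 / (0.099 − 0.052) = £1,996,561.70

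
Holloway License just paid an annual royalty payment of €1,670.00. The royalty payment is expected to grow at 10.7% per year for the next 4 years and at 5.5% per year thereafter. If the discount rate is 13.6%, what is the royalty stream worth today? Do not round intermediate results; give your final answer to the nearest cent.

€25878.19

D_1 = 1848.69000
D_2 = 2046.49983
D_3 = 2265.47531
D_4 = 2507.88117
Terminal value at year 4: TV = D_4×(1+g_2)/(r−g_2) = 2645.81463/0.081 = 32664.37820
P_0 = D_1/(1+r)^1 + D_2/(1+r)^2 + D_3/(1+r)^3 + D_4/(1+r)^4 + TV/(1+r)^4
    = 1627.36796 + 1585.82423 + 1545.34104 + 1505.89132 + 19613.76962 = 25878.19418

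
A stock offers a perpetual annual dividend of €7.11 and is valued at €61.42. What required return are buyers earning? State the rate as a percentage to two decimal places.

P = C/r ⇒ r = C/P = €7.11/€61.42 = 0.115760

11.58%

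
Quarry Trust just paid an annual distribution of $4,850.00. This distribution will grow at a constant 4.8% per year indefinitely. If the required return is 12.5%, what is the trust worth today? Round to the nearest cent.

D₁ = D₀ × (1 + g) = $4,850.00 × 1.048 = $5,082.8000
Growing perpetuity: P = D₁ / (r − g) = $5,082.8000 / (0.125 − 0.048) = $66,010.39

$66010.39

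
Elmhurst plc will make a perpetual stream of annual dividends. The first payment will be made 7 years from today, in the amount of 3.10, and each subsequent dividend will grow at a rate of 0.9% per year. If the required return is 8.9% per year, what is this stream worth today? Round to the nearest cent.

Value at end of year 6: C₁ / (r − g) = 3.10 / (0.089 − 0.009) = 38.7500
Discount to today: PV = 38.7500 / (1 + 0.089)^6 = 38.7500 / 1.667890 = 23.23

23.23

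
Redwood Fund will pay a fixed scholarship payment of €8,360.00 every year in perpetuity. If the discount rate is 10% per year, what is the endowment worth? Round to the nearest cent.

€83600.00

Level perpetuity: PV = C / r = €8,360.00 / 0.1 = €83,600.00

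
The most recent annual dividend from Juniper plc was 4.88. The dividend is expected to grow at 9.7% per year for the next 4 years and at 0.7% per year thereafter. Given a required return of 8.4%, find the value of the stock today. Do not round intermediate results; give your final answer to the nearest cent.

D_1 = 5.35336
D_2 = 5.87264
D_3 = 6.44228
D_4 = 7.06718
Terminal value at year 4: TV = D_4×(1+g_2)/(r−g_2) = 7.11665/0.077 = 92.42407
P_0 = D_1/(1+r)^1 + D_2/(1+r)^2 + D_3/(1+r)^3 + D_4/(1+r)^4 + TV/(1+r)^4
    = 4.93852 + 4.99775 + 5.05769 + 5.11834 + 66.93726 = 87.04956

87.05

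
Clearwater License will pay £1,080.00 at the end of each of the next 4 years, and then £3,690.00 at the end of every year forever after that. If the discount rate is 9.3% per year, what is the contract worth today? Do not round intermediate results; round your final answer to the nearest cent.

PV of 4-year annuity: £1,080.00 × [1 − (1+0.093)^−4] / 0.093 = 3475.98111
Perpetuity value at year 4: £3,690.00 / 0.093 = 39677.41935
PV of perpetuity: 39677.41935 / (1+0.093)^4 = 27801.15057
Total PV = 3475.98111 + 27801.15057 = 31277.13167

£31277.13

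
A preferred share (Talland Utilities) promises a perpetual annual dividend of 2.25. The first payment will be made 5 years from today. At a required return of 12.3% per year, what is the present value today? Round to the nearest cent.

Value at end of year 4: C / r = 2.25 / 0.123 = 18.2927
Discount to today: PV = 18.2927 / (1 + 0.123)^4 = 18.2927 / 1.590446 = 11.50

11.50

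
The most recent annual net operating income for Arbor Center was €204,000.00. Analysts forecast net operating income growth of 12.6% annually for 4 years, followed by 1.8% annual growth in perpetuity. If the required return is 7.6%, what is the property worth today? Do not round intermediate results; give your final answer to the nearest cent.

D_1 = 229704.00000
D_2 = 258646.70400
D_3 = 291236.18870
D_4 = 327931.94848
Terminal value at year 4: TV = D_4×(1+g_2)/(r−g_2) = 333834.72355/0.058 = 5755771.09575
P_0 = D_1/(1+r)^1 + D_2/(1+r)^2 + D_3/(1+r)^3 + D_4/(1+r)^4 + TV/(1+r)^4
    = 213479.55390 + 223399.60752 + 233780.63018 + 244644.04236 + 4293924.74351 = 5209228.57747

€5209228.58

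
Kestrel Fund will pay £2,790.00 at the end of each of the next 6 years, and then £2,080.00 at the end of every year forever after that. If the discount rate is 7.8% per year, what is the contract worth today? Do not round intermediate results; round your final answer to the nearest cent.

PV of 6-year annuity: £2,790.00 × [1 − (1+0.078)^−6] / 0.078 = 12976.46458
Perpetuity value at year 6: £2,080.00 / 0.078 = 26666.66667
PV of perpetuity: 26666.66667 / (1+0.078)^6 = 16992.45651
Total PV = 12976.46458 + 16992.45651 = 29968.92109

£29968.92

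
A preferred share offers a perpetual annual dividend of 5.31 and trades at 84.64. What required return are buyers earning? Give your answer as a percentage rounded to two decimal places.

P = C/r ⇒ r = C/P = 5.31/84.64 = 0.062736

6.27%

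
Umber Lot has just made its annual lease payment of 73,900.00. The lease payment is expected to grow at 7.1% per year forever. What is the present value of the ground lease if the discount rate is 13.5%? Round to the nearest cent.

1236670.31

D₁ = D₀ × (1 + g) = 73,900.00 × 1.071 = 79,146.9000
Growing perpetuity: P = D₁ / (r − g) = 79,146.9000 / (0.135 − 0.071) = 1,236,670.31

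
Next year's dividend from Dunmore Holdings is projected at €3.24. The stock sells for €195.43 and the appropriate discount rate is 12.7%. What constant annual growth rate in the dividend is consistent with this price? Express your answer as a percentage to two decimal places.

P = D₁/(r−g) ⇒ g = r − D₁/P = 0.127 − €3.24/€195.43 = 0.110421

11.04%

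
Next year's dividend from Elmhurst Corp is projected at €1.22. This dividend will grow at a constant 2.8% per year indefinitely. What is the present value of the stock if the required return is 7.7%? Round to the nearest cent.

€24.90

Growing perpetuity: P = D₁ / (r − g) = €1.2200 / (0.077 − 0.028) = €24.90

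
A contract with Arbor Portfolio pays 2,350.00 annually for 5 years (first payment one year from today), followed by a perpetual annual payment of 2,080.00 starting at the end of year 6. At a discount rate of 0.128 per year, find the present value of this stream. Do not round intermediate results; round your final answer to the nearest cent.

PV of 5-year annuity: 2,350.00 × [1 − (1+0.128)^−5] / 0.128 = 8305.98815
Perpetuity value at year 5: 2,080.00 / 0.128 = 16250.00000
PV of perpetuity: 16250.00000 / (1+0.128)^5 = 8898.31687
Total PV = 8305.98815 + 8898.31687 = 17204.30502

17204.31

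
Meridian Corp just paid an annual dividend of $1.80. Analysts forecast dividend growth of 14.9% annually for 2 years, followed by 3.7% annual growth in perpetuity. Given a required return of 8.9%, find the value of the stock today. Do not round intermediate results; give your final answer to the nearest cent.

D_1 = 2.06820
D_2 = 2.37636
Terminal value at year 2: TV = D_2×(1+g_2)/(r−g_2) = 2.46429/0.052 = 47.39014
P_0 = D_1/(1+r)^1 + D_2/(1+r)^2 + TV/(1+r)^2
    = 1.89917 + 2.00381 + 39.96062 = 43.86360

$43.86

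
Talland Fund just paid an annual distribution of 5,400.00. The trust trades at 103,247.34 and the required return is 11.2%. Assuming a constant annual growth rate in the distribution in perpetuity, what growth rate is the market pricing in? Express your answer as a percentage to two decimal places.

5.67%

P = D₀(1+g)/(r−g) ⇒ P(r−g) = D₀(1+g) ⇒ g(P+D₀) = P·r − D₀
g = (P·r − D₀)/(P + D₀) = (103,247.34×0.112 − 5,400.00) / (103,247.34 + 5,400.00) = 0.056731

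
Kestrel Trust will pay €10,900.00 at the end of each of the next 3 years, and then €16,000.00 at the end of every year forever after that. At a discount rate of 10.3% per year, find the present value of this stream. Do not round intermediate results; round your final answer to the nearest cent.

€142723.55

PV of 3-year annuity: €10,900.00 × [1 − (1+0.103)^−3] / 0.103 = 26964.15991
Perpetuity value at year 3: €16,000.00 / 0.103 = 155339.80583
PV of perpetuity: 155339.80583 / (1+0.103)^3 = 115759.38761
Total PV = 26964.15991 + 115759.38761 = 142723.54752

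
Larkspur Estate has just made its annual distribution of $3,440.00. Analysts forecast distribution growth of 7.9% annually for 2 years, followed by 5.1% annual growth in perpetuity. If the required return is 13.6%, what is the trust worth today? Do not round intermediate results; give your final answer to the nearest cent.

$44744.08

D_1 = 3711.76000
D_2 = 4004.98904
Terminal value at year 2: TV = D_2×(1+g_2)/(r−g_2) = 4209.24348/0.085 = 49520.51154
P_0 = D_1/(1+r)^1 + D_2/(1+r)^2 + TV/(1+r)^2
    = 3267.39437 + 3103.44940 + 38373.23908 = 44744.08285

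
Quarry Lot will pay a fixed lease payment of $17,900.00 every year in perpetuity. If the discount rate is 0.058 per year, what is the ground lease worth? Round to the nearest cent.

Level perpetuity: PV = C / r = $17,900.00 / 0.058 = $308,620.69

$308620.69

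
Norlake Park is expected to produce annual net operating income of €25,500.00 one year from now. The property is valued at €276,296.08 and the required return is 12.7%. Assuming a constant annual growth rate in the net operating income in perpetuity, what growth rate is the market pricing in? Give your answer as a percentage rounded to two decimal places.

P = D₁/(r−g) ⇒ g = r − D₁/P = 0.127 − €25,500.00/€276,296.08 = 0.034708

3.47%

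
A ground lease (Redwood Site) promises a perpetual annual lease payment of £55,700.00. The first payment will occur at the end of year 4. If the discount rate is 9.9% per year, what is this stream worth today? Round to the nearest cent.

Value at end of year 3: C / r = £55,700.00 / 0.099 = £562,626.2626
Discount to today: PV = £562,626.2626 / (1 + 0.099)^3 = £562,626.2626 / 1.327373 = £423,864.38

£423864.38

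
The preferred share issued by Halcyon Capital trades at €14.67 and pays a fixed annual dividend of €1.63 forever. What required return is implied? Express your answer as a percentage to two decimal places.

P = C/r ⇒ r = C/P = €1.63/€14.67 = 0.111111

11.11%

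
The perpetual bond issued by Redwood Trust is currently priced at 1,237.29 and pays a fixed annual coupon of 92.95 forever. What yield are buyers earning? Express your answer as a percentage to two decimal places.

7.51%

P = C/r ⇒ r = C/P = 92.95/1,237.29 = 0.075124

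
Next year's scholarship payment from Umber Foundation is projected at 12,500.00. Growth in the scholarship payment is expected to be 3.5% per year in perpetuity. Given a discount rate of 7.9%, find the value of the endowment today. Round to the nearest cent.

Growing perpetuity: P = D₁ / (r − g) = 12,500.0000 / (0.079 − 0.035) = 284,090.91

284090.91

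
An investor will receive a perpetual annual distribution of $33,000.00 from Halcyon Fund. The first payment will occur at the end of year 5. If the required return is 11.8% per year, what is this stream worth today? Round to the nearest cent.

Value at end of year 4: C / r = $33,000.00 / 0.118 = $279,661.0169
Discount to today: PV = $279,661.0169 / (1 + 0.118)^4 = $279,661.0169 / 1.562310 = $179,004.82

$179004.82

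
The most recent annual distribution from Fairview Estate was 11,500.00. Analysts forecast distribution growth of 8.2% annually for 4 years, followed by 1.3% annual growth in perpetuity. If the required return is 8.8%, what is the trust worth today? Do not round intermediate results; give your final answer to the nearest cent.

D_1 = 12443.00000
D_2 = 13463.32600
D_3 = 14567.31873
D_4 = 15761.83887
Terminal value at year 4: TV = D_4×(1+g_2)/(r−g_2) = 15966.74277/0.075 = 212889.90364
P_0 = D_1/(1+r)^1 + D_2/(1+r)^2 + D_3/(1+r)^3 + D_4/(1+r)^4 + TV/(1+r)^4
    = 11436.58088 + 11373.51150 + 11310.78993 + 11248.41425 + 151928.58183 = 197297.87840

197297.88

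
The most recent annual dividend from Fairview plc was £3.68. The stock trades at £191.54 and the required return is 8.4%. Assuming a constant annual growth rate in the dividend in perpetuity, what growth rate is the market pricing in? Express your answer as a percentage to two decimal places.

P = D₀(1+g)/(r−g) ⇒ P(r−g) = D₀(1+g) ⇒ g(P+D₀) = P·r − D₀
g = (P·r − D₀)/(P + D₀) = (£191.54×0.084 − £3.68) / (£191.54 + £3.68) = 0.063566

6.36%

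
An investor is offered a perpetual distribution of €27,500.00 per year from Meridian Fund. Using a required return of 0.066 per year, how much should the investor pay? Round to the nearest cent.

€416666.67

Level perpetuity: PV = C / r = €27,500.00 / 0.066 = €416,666.67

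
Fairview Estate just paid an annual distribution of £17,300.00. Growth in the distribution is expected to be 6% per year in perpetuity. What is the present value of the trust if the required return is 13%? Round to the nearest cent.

£261971.43

D₁ = D₀ × (1 + g) = £17,300.00 × 1.06 = £18,338.0000
Growing perpetuity: P = D₁ / (r − g) = £18,338.0000 / (0.13 − 0.06) = £261,971.43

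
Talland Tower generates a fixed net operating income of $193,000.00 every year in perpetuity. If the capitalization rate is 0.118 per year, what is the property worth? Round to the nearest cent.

$1635593.22

Level perpetuity: PV = C / r = $193,000.00 / 0.118 = $1,635,593.22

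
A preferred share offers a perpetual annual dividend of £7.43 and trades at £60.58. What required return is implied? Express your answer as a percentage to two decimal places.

12.26%

P = C/r ⇒ r = C/P = £7.43/£60.58 = 0.122648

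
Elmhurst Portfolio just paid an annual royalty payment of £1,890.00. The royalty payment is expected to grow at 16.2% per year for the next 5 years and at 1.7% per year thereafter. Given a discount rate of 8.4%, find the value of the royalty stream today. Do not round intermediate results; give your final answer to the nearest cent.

D_1 = 2196.18000
D_2 = 2551.96116
D_3 = 2965.37887
D_4 = 3445.77024
D_5 = 4003.98502
Terminal value at year 5: TV = D_5×(1+g_2)/(r−g_2) = 4072.05277/0.067 = 60776.90701
P_0 = D_1/(1+r)^1 + D_2/(1+r)^2 + D_3/(1+r)^3 + D_4/(1+r)^4 + D_5/(1+r)^5 + TV/(1+r)^5
    = 2025.99631 + 2171.77833 + 2328.05020 + 2495.56673 + 2675.13703 + 40606.18451 = 52302.71312

£52302.71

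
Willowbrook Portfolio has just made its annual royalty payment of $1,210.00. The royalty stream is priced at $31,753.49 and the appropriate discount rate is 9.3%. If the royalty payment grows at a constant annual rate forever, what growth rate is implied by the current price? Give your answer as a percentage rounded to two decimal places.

P = D₀(1+g)/(r−g) ⇒ P(r−g) = D₀(1+g) ⇒ g(P+D₀) = P·r − D₀
g = (P·r − D₀)/(P + D₀) = ($31,753.49×0.093 − $1,210.00) / ($31,753.49 + $1,210.00) = 0.052879

5.29%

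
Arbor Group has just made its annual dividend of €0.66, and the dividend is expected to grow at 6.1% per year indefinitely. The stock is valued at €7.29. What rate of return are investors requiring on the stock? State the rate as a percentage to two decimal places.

15.71%

D₁ = €0.66 × 1.061 = €0.7003
P = D₁/(r − g) ⇒ r = D₁/P + g = €0.7003/€7.29 + 0.061 = 0.096058 + 0.061 = 0.157058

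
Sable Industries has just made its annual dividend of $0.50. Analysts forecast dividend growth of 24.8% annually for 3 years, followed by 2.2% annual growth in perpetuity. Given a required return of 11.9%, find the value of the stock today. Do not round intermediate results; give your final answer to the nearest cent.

D_1 = 0.62400
D_2 = 0.77875
D_3 = 0.97188
Terminal value at year 3: TV = D_3×(1+g_2)/(r−g_2) = 0.99326/0.097 = 10.23983
P_0 = D_1/(1+r)^1 + D_2/(1+r)^2 + D_3/(1+r)^3 + TV/(1+r)^3
    = 0.55764 + 0.62193 + 0.69362 + 7.30807 = 9.18126

$9.18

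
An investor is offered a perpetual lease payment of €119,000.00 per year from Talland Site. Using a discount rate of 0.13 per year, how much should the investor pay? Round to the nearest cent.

€915384.62

Level perpetuity: PV = C / r = €119,000.00 / 0.13 = €915,384.62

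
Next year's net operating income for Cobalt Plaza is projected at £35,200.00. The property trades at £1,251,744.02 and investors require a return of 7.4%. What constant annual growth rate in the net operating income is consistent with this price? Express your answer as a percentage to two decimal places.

P = D₁/(r−g) ⇒ g = r − D₁/P = 0.074 − £35,200.00/£1,251,744.02 = 0.045879

4.59%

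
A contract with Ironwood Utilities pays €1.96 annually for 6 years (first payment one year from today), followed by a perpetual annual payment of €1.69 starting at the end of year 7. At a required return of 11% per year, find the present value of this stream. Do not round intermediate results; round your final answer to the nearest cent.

PV of 6-year annuity: €1.96 × [1 − (1+0.11)^−6] / 0.11 = 8.29185
Perpetuity value at year 6: €1.69 / 0.11 = 15.36364
PV of perpetuity: 15.36364 / (1+0.11)^6 = 8.21403
Total PV = 8.29185 + 8.21403 = 16.50588

€16.51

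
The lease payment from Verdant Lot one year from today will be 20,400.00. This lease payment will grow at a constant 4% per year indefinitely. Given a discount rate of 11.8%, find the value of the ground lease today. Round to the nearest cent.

261538.46

Growing perpetuity: P = D₁ / (r − g) = 20,400.0000 / (0.118 − 0.04) = 261,538.46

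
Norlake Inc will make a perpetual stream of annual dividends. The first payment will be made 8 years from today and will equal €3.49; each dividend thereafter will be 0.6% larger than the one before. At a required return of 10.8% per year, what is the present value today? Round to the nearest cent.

€16.69

Value at end of year 7: C₁ / (r − g) = €3.49 / (0.108 − 0.006) = €34.2157
Discount to today: PV = €34.2157 / (1 + 0.108)^7 = €34.2157 / 2.050115 = €16.69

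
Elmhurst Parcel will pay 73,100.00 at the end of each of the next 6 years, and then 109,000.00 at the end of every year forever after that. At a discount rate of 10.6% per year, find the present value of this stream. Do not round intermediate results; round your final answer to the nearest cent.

874659.32

PV of 6-year annuity: 73,100.00 × [1 − (1+0.106)^−6] / 0.106 = 312848.79417
Perpetuity value at year 6: 109,000.00 / 0.106 = 1028301.88679
PV of perpetuity: 1028301.88679 / (1+0.106)^6 = 561810.52476
Total PV = 312848.79417 + 561810.52476 = 874659.31893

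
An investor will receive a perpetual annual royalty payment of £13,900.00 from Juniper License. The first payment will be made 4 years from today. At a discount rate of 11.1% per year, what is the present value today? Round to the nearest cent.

£91316.58

Value at end of year 3: C / r = £13,900.00 / 0.111 = £125,225.2252
Discount to today: PV = £125,225.2252 / (1 + 0.111)^3 = £125,225.2252 / 1.371331 = £91,316.58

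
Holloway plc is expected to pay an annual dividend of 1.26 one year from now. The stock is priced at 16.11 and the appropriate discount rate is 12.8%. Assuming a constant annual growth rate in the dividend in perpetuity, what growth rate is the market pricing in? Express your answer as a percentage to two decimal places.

P = D₁/(r−g) ⇒ g = r − D₁/P = 0.128 − 1.26/16.11 = 0.049788

4.98%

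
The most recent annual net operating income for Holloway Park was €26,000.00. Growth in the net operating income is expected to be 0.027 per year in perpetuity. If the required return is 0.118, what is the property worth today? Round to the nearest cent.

D₁ = D₀ × (1 + g) = €26,000.00 × 1.027 = €26,702.0000
Growing perpetuity: P = D₁ / (r − g) = €26,702.0000 / (0.118 − 0.027) = €293,428.57

€293428.57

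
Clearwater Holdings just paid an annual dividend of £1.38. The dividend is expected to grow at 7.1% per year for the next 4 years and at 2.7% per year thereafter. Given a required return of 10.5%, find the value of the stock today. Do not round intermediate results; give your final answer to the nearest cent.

D_1 = 1.47798
D_2 = 1.58292
D_3 = 1.69530
D_4 = 1.81567
Terminal value at year 4: TV = D_4×(1+g_2)/(r−g_2) = 1.86469/0.078 = 23.90632
P_0 = D_1/(1+r)^1 + D_2/(1+r)^2 + D_3/(1+r)^3 + D_4/(1+r)^4 + TV/(1+r)^4
    = 1.33754 + 1.29638 + 1.25649 + 1.21783 + 16.03481 = 21.14306

£21.14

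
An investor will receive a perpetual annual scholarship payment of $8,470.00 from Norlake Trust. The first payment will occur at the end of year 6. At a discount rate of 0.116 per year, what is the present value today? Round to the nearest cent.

Value at end of year 5: C / r = $8,470.00 / 0.116 = $73,017.2414
Discount to today: PV = $73,017.2414 / (1 + 0.116)^5 = $73,017.2414 / 1.731095 = $42,179.79

$42179.79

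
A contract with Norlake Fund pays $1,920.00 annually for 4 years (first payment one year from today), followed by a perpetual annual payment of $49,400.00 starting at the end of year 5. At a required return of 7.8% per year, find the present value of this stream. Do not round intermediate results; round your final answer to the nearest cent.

$475370.92

PV of 4-year annuity: $1,920.00 × [1 − (1+0.078)^−4] / 0.078 = 6387.69677
Perpetuity value at year 4: $49,400.00 / 0.078 = 633333.33333
PV of perpetuity: 633333.33333 / (1+0.078)^4 = 468983.21859
Total PV = 6387.69677 + 468983.21859 = 475370.91535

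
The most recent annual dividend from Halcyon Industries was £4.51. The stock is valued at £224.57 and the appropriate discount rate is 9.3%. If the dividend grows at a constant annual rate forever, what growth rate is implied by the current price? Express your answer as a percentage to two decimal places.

P = D₀(1+g)/(r−g) ⇒ P(r−g) = D₀(1+g) ⇒ g(P+D₀) = P·r − D₀
g = (P·r − D₀)/(P + D₀) = (£224.57×0.093 − £4.51) / (£224.57 + £4.51) = 0.071482

7.15%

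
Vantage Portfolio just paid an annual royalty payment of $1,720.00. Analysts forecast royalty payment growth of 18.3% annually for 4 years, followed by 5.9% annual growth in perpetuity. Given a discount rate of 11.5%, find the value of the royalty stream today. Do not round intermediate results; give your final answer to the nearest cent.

D_1 = 2034.76000
D_2 = 2407.12108
D_3 = 2847.62424
D_4 = 3368.73947
Terminal value at year 4: TV = D_4×(1+g_2)/(r−g_2) = 3567.49510/0.056 = 63705.26968
P_0 = D_1/(1+r)^1 + D_2/(1+r)^2 + D_3/(1+r)^3 + D_4/(1+r)^4 + TV/(1+r)^4
    = 1824.89686 + 1936.19102 + 2054.27262 + 2179.55562 + 41216.95357 = 49211.86969

$49211.87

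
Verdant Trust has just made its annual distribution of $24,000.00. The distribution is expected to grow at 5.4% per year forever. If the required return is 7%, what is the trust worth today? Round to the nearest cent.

$1581000.00

D₁ = D₀ × (1 + g) = $24,000.00 × 1.054 = $25,296.0000
Growing perpetuity: P = D₁ / (r − g) = $25,296.0000 / (0.07 − 0.054) = $1,581,000.00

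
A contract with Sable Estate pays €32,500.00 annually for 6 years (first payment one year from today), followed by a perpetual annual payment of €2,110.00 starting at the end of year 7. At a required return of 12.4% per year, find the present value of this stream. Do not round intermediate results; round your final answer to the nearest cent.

€140559.04

PV of 6-year annuity: €32,500.00 × [1 − (1+0.124)^−6] / 0.124 = 132120.58237
Perpetuity value at year 6: €2,110.00 / 0.124 = 17016.12903
PV of perpetuity: 17016.12903 / (1+0.124)^6 = 8438.45430
Total PV = 132120.58237 + 8438.45430 = 140559.03667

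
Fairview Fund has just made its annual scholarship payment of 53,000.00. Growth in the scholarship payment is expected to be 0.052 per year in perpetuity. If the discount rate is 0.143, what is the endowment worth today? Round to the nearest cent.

612703.30

D₁ = D₀ × (1 + g) = 53,000.00 × 1.052 = 55,756.0000
Growing perpetuity: P = D₁ / (r − g) = 55,756.0000 / (0.143 − 0.052) = 612,703.30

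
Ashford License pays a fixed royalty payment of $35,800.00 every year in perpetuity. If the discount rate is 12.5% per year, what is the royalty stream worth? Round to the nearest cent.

$286400.00

Level perpetuity: PV = C / r = $35,800.00 / 0.125 = $286,400.00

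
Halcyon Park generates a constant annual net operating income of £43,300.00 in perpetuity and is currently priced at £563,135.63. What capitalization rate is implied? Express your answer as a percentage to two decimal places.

7.69%

P = C/r ⇒ r = C/P = £43,300.00/£563,135.63 = 0.076891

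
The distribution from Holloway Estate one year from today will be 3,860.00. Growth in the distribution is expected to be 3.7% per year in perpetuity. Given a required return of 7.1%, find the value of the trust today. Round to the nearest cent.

113529.41

Growing perpetuity: P = D₁ / (r − g) = 3,860.0000 / (0.071 − 0.037) = 113,529.41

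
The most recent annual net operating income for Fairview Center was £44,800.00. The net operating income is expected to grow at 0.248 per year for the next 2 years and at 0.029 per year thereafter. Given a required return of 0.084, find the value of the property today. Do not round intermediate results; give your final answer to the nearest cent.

£1221926.39

D_1 = 55910.40000
D_2 = 69776.17920
Terminal value at year 2: TV = D_2×(1+g_2)/(r−g_2) = 71799.68840/0.055 = 1305448.87994
P_0 = D_1/(1+r)^1 + D_2/(1+r)^2 + TV/(1+r)^2
    = 51577.85978 + 59381.15222 + 1110967.37512 = 1221926.38712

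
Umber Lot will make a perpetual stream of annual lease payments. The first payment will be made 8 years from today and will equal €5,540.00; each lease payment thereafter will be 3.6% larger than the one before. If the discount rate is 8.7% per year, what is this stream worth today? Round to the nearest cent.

€60580.49

Value at end of year 7: C₁ / (r − g) = €5,540.00 / (0.087 − 0.036) = €108,627.4510
Discount to today: PV = €108,627.4510 / (1 + 0.087)^7 = €108,627.4510 / 1.793109 = €60,580.49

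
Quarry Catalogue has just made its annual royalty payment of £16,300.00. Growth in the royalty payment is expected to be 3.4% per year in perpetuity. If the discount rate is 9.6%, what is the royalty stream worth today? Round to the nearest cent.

D₁ = D₀ × (1 + g) = £16,300.00 × 1.034 = £16,854.2000
Growing perpetuity: P = D₁ / (r − g) = £16,854.2000 / (0.096 − 0.034) = £271,841.94

£271841.94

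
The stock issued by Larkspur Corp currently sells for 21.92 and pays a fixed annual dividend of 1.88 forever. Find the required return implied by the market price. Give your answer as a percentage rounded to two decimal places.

8.58%

P = C/r ⇒ r = C/P = 1.88/21.92 = 0.085766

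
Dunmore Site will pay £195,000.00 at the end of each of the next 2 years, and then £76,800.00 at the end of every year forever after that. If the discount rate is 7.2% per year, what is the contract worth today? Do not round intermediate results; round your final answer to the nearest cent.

PV of 2-year annuity: £195,000.00 × [1 − (1+0.072)^−2] / 0.072 = 351588.60548
Perpetuity value at year 2: £76,800.00 / 0.072 = 1066666.66667
PV of perpetuity: 1066666.66667 / (1+0.072)^2 = 928194.84666
Total PV = 351588.60548 + 928194.84666 = 1279783.45214

£1279783.45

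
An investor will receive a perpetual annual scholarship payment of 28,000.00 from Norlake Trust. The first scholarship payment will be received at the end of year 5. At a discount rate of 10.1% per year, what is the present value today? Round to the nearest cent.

188663.28

Value at end of year 4: C / r = 28,000.00 / 0.101 = 277,227.7228
Discount to today: PV = 277,227.7228 / (1 + 0.101)^4 = 277,227.7228 / 1.469431 = 188,663.28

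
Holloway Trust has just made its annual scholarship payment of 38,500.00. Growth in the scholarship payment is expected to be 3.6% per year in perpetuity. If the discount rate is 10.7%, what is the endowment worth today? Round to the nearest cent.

561774.65

D₁ = D₀ × (1 + g) = 38,500.00 × 1.036 = 39,886.0000
Growing perpetuity: P = D₁ / (r − g) = 39,886.0000 / (0.107 − 0.036) = 561,774.65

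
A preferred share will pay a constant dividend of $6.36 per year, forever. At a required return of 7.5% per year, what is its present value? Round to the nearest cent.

Level perpetuity: PV = C / r = $6.36 / 0.075 = $84.80

$84.80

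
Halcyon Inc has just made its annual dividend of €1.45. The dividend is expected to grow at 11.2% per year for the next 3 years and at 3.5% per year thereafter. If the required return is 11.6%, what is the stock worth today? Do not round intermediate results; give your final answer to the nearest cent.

€22.65

D_1 = 1.61240
D_2 = 1.79299
D_3 = 1.99380
Terminal value at year 3: TV = D_3×(1+g_2)/(r−g_2) = 2.06359/0.081 = 25.47638
P_0 = D_1/(1+r)^1 + D_2/(1+r)^2 + D_3/(1+r)^3 + TV/(1+r)^3
    = 1.44480 + 1.43962 + 1.43446 + 18.32927 = 22.64816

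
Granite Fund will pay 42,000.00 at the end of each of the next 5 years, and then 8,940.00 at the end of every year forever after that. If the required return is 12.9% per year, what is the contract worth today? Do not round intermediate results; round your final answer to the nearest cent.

PV of 5-year annuity: 42,000.00 × [1 − (1+0.129)^−5] / 0.129 = 148084.86399
Perpetuity value at year 5: 8,940.00 / 0.129 = 69302.32558
PV of perpetuity: 69302.32558 / (1+0.129)^5 = 37781.40453
Total PV = 148084.86399 + 37781.40453 = 185866.26852

185866.27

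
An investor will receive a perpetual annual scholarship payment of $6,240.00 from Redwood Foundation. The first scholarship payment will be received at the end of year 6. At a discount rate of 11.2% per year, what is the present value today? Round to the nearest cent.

Value at end of year 5: C / r = $6,240.00 / 0.112 = $55,714.2857
Discount to today: PV = $55,714.2857 / (1 + 0.112)^5 = $55,714.2857 / 1.700294 = $32,767.45

$32767.45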